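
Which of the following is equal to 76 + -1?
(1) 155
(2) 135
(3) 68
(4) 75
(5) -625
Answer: 4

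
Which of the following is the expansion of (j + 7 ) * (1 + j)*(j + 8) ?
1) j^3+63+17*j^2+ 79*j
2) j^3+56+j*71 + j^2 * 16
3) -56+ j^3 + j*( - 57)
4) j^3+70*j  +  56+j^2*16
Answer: 2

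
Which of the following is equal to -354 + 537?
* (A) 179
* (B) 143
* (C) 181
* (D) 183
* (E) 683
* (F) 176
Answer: D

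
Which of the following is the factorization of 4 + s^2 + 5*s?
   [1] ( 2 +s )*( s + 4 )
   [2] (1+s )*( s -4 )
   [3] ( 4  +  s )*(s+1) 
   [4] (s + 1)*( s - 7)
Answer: 3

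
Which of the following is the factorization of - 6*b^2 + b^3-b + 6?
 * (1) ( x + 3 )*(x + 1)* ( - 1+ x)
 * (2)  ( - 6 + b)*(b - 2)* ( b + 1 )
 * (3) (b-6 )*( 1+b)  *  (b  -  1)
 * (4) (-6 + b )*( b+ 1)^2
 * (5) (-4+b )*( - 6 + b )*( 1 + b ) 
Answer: 3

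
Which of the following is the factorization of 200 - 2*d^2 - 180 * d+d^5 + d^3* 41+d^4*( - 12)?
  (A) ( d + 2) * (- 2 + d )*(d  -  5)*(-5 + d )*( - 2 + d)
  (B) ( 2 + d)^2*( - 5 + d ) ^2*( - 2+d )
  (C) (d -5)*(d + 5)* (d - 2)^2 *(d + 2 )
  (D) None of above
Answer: A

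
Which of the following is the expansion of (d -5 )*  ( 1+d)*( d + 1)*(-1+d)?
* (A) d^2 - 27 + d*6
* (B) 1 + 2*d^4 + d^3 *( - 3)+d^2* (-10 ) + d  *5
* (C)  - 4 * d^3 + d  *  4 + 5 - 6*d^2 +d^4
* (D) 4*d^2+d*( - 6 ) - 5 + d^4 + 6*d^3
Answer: C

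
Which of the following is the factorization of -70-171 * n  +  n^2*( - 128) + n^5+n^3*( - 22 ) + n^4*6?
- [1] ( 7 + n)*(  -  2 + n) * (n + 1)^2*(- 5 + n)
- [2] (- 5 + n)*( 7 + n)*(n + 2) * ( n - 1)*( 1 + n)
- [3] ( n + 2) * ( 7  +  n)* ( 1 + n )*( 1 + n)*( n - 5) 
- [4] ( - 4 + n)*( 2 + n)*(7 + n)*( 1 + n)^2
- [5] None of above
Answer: 3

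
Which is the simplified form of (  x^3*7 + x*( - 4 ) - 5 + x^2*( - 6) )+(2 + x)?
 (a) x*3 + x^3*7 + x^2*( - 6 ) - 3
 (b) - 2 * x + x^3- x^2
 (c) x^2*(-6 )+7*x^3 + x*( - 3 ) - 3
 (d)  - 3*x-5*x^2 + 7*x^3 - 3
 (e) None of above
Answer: c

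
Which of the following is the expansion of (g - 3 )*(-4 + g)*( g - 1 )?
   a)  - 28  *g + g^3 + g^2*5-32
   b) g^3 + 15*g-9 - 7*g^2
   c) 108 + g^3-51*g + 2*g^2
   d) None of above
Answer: d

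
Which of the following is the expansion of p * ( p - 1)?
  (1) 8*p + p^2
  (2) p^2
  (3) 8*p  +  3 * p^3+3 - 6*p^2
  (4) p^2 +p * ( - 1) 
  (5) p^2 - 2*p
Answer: 4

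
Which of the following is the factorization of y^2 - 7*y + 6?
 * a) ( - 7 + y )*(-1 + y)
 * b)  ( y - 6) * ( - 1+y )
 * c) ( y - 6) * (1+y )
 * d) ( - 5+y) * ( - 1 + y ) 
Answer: b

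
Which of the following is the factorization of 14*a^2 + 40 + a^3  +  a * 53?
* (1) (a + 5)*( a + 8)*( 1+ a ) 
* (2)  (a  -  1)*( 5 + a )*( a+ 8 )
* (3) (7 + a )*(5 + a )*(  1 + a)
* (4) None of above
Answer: 1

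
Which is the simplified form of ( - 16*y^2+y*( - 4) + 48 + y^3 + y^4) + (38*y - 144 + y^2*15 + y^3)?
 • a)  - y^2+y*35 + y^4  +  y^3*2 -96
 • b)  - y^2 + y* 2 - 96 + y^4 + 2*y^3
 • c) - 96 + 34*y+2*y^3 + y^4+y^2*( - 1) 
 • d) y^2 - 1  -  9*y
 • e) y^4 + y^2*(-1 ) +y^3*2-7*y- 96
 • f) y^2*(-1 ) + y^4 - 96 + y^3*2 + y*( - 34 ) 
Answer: c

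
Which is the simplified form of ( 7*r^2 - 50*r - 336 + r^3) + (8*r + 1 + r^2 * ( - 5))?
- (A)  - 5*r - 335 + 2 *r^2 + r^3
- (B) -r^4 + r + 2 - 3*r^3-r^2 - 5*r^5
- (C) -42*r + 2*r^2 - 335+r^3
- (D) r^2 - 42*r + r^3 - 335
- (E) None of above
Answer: C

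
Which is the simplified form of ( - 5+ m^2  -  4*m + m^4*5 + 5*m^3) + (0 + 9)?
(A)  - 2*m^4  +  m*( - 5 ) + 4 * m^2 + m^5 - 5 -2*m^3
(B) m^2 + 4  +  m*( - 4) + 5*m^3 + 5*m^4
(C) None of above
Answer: B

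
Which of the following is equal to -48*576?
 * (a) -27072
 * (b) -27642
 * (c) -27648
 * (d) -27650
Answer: c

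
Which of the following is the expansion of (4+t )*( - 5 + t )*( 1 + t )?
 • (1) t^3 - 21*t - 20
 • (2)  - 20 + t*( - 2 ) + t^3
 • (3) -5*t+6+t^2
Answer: 1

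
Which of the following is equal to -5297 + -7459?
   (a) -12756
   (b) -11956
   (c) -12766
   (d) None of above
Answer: a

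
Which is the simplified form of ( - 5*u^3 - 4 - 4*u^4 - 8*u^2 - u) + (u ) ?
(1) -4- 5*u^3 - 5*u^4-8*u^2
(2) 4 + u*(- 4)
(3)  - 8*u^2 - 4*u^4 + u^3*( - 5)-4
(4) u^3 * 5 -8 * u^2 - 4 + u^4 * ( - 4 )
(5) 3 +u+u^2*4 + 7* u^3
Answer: 3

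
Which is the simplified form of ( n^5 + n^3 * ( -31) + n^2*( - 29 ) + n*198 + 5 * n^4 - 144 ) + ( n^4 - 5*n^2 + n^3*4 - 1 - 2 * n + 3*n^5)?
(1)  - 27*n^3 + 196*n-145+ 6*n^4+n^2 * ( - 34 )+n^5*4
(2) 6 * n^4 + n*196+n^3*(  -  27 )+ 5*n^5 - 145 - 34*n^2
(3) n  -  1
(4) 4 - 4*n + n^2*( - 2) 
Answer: 1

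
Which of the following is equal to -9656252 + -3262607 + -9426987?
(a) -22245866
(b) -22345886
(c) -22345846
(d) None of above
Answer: c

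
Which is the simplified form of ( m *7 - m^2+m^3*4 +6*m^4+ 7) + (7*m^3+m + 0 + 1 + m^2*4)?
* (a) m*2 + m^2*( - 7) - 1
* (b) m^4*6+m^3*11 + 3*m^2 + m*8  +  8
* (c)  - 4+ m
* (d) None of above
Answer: b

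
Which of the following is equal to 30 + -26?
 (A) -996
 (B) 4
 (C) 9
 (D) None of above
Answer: B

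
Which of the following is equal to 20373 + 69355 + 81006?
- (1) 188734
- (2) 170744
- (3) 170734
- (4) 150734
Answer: 3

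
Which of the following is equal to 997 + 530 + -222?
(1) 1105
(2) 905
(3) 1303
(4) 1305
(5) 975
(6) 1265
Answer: 4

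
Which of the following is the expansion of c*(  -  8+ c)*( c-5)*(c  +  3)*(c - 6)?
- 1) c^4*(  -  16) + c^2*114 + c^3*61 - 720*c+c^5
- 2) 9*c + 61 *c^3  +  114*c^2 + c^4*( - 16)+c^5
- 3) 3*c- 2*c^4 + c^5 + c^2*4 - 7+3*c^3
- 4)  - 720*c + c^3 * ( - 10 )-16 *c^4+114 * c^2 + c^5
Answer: 1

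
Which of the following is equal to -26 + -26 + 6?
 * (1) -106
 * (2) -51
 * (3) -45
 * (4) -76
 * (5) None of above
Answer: 5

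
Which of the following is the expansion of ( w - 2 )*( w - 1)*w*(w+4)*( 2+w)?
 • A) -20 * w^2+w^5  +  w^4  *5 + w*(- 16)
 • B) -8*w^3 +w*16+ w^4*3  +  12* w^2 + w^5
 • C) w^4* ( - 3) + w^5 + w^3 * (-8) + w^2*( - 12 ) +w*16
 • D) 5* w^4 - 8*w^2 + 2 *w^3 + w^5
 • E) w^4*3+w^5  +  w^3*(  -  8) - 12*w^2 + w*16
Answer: E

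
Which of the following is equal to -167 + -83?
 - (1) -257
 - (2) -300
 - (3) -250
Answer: 3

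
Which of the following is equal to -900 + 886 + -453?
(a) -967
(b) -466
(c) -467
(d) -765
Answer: c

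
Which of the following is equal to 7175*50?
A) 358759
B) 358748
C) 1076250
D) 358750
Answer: D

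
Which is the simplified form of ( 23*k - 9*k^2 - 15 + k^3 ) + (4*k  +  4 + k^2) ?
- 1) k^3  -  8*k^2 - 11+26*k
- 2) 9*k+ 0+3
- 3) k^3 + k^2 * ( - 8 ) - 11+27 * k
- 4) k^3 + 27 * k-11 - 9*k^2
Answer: 3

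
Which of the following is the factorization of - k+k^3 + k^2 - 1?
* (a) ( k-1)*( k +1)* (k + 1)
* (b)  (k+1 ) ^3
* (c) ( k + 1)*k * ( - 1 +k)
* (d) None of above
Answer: a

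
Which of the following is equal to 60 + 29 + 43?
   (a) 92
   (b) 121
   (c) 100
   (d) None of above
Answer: d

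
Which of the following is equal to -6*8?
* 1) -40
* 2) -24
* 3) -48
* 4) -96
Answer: 3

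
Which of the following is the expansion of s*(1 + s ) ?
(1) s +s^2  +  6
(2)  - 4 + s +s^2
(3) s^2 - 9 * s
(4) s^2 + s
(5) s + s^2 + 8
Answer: 4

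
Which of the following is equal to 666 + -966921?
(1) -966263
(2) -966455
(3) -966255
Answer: 3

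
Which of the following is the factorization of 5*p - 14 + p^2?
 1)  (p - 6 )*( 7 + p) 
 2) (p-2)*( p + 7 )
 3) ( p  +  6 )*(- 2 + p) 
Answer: 2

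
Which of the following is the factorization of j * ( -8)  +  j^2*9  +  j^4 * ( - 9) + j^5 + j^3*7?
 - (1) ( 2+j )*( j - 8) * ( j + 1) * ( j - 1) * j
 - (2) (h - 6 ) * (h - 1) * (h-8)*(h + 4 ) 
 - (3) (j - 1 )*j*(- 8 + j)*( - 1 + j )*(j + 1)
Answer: 3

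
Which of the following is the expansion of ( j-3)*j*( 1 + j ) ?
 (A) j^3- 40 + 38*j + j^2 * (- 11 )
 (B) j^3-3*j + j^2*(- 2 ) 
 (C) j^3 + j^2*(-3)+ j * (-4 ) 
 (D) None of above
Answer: B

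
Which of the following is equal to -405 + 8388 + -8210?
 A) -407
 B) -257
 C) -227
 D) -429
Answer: C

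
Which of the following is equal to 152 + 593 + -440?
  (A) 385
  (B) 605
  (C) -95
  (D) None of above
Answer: D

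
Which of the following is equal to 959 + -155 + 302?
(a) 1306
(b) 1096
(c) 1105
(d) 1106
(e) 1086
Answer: d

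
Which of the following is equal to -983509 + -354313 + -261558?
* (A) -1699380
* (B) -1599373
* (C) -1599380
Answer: C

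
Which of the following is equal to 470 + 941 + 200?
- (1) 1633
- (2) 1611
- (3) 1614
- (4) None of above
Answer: 2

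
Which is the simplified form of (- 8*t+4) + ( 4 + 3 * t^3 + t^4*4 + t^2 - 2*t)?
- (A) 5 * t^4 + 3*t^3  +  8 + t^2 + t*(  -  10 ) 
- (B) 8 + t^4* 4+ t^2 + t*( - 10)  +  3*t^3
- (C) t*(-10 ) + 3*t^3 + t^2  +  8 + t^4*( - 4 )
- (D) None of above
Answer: B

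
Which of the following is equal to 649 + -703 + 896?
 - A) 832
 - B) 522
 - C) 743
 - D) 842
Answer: D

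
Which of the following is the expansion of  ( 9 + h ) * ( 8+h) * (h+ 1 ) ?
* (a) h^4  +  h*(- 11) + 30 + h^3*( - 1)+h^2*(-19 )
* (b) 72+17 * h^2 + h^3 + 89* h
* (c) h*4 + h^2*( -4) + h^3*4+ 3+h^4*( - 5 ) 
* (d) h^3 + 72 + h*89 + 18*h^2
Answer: d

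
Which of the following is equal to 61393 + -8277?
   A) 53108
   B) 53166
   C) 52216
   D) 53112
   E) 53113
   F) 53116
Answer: F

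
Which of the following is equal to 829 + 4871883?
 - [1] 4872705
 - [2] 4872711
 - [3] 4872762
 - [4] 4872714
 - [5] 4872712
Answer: 5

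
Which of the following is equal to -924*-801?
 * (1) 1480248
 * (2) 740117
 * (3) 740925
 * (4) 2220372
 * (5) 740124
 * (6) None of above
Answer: 5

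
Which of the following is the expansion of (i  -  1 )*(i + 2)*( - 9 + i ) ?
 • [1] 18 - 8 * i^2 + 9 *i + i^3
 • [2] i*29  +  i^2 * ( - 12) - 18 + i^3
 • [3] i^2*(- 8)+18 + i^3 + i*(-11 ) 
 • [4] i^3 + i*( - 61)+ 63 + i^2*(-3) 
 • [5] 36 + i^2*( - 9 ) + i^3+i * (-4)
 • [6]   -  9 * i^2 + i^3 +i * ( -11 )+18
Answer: 3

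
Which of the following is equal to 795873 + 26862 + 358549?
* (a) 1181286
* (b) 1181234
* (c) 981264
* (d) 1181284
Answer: d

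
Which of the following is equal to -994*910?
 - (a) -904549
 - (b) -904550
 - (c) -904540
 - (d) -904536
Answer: c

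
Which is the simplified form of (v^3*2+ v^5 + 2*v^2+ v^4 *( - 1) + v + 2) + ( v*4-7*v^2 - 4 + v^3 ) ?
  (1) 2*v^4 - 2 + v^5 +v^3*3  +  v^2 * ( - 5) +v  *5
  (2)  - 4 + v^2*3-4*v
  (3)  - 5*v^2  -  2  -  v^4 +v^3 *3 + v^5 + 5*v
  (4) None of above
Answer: 3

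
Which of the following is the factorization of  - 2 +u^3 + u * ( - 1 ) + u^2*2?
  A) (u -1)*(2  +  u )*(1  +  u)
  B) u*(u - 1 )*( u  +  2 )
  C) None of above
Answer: A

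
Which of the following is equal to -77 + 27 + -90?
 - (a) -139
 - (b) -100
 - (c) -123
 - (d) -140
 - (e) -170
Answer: d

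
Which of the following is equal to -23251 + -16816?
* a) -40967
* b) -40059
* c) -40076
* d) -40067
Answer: d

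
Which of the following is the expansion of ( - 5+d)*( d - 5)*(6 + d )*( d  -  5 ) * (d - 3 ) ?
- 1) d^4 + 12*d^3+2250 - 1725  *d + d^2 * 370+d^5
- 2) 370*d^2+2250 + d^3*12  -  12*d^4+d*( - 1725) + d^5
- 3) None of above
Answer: 2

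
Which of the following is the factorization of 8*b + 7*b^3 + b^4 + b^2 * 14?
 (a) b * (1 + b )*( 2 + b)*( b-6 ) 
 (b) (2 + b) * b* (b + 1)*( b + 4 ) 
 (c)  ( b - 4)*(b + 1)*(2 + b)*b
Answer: b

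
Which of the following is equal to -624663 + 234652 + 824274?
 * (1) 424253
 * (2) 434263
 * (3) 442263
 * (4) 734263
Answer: 2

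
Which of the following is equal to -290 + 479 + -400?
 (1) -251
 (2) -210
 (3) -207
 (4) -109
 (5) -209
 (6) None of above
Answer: 6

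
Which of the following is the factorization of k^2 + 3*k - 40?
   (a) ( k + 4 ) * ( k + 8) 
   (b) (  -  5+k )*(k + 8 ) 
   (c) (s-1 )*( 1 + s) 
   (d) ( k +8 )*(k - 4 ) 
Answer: b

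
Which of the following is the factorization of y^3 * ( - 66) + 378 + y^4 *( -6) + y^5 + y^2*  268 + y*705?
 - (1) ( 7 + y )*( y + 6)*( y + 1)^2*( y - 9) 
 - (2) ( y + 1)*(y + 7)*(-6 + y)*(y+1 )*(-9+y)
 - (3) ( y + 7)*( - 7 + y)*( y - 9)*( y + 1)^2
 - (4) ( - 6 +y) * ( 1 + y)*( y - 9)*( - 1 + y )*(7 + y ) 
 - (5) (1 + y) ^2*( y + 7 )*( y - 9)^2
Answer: 2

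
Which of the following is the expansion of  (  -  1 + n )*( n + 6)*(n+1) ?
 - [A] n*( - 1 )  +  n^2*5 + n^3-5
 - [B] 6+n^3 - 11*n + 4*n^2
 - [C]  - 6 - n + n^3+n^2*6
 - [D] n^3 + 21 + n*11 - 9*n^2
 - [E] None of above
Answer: C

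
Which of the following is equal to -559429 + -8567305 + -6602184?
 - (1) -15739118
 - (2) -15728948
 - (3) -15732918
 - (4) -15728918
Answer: 4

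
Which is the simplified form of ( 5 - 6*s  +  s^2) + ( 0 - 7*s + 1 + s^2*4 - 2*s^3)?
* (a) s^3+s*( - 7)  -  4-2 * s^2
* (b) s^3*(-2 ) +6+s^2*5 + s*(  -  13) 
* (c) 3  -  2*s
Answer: b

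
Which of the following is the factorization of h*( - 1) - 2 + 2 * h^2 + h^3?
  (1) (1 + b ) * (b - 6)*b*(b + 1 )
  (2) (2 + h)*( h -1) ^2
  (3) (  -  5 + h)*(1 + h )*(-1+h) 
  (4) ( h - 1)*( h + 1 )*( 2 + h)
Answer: 4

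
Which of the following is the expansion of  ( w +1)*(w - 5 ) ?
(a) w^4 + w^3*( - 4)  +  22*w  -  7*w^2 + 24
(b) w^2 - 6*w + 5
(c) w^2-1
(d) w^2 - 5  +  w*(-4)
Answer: d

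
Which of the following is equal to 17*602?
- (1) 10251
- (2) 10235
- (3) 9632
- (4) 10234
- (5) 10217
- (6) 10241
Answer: 4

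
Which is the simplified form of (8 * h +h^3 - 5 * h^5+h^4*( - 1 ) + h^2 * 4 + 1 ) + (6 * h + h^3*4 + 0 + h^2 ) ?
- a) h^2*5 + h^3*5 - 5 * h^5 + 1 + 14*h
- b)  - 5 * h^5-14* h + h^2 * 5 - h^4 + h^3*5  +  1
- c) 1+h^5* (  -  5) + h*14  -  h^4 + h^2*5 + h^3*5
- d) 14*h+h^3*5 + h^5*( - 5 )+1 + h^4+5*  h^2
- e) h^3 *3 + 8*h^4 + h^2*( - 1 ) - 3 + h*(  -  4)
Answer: c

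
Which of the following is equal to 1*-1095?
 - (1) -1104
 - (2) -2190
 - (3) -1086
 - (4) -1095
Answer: 4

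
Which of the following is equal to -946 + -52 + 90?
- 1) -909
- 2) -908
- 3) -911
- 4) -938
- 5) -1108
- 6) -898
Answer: 2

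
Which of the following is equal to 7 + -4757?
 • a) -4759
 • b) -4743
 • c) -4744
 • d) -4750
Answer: d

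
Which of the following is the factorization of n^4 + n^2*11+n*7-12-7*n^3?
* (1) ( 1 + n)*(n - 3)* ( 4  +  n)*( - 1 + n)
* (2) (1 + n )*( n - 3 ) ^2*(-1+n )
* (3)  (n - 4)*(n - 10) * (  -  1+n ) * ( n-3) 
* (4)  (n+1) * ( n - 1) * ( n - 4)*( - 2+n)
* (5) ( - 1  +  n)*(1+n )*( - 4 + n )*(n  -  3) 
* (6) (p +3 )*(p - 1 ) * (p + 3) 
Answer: 5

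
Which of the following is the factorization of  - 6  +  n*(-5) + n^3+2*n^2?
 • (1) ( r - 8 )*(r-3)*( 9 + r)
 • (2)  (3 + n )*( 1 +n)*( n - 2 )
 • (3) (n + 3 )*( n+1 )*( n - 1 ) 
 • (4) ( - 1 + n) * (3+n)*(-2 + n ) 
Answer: 2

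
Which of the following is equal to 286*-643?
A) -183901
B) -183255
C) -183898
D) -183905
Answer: C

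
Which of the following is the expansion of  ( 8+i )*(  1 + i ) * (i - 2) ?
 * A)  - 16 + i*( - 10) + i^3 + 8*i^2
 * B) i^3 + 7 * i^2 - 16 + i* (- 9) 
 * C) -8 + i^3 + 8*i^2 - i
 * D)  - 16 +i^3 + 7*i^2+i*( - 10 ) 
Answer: D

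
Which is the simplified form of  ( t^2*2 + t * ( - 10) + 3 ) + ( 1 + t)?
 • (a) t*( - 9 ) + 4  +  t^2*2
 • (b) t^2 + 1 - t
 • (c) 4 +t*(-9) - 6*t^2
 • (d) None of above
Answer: a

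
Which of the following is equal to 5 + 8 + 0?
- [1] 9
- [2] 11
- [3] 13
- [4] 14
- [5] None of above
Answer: 3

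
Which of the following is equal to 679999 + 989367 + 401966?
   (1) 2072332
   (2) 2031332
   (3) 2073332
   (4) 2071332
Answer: 4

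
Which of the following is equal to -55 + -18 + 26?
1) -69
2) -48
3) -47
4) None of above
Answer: 3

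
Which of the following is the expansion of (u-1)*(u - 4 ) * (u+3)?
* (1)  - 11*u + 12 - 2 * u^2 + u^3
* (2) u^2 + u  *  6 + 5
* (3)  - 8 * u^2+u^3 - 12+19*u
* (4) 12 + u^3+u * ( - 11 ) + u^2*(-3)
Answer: 1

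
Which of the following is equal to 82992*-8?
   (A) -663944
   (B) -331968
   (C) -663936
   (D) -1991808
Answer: C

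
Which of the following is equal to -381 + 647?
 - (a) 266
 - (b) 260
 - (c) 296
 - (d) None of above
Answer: a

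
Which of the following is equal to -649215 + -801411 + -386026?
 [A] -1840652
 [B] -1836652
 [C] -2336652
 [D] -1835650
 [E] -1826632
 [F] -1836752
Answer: B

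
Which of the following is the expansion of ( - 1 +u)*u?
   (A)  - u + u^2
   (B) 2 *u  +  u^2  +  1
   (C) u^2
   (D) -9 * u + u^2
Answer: A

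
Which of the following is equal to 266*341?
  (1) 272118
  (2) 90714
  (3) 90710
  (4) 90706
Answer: 4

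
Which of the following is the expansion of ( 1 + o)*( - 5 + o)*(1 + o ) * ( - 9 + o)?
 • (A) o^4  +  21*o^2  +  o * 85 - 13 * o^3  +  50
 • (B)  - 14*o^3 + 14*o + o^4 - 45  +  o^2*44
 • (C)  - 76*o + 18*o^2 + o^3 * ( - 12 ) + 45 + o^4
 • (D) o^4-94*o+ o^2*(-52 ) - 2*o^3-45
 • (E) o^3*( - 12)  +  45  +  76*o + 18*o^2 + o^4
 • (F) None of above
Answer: E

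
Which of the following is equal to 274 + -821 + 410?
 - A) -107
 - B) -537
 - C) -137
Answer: C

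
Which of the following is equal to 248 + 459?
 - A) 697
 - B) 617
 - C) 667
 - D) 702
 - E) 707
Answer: E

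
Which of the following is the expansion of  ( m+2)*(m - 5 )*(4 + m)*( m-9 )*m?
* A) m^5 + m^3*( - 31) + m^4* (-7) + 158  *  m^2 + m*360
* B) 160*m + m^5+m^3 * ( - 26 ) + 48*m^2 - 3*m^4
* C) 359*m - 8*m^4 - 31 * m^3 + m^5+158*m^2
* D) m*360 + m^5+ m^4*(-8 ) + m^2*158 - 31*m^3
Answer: D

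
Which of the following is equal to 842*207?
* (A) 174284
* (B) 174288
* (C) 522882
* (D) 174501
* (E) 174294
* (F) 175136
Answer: E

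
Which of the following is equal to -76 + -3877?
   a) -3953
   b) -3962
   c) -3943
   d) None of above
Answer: a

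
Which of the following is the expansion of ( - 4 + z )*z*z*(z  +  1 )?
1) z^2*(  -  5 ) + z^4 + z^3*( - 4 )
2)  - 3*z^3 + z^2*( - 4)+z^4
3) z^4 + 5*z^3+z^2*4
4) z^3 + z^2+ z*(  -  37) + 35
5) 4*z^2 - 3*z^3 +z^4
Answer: 2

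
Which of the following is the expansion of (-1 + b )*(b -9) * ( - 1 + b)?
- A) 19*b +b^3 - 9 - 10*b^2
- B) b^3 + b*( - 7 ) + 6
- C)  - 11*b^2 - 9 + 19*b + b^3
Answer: C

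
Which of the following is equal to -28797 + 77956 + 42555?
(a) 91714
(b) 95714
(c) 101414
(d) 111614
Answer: a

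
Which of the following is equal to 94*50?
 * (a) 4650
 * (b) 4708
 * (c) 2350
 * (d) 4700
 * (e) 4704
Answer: d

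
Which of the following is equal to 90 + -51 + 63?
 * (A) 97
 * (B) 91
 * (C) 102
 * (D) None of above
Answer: C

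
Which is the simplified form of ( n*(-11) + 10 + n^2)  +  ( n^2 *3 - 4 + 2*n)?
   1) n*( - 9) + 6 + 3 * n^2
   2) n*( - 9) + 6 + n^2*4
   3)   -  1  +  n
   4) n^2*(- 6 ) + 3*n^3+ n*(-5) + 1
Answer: 2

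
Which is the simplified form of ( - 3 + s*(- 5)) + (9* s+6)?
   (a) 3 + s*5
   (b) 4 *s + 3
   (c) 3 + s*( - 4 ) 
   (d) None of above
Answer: b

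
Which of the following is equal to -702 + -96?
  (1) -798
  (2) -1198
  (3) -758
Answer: 1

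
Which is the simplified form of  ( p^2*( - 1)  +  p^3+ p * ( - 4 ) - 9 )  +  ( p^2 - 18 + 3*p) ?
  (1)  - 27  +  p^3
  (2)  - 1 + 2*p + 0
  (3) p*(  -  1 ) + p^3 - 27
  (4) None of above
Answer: 3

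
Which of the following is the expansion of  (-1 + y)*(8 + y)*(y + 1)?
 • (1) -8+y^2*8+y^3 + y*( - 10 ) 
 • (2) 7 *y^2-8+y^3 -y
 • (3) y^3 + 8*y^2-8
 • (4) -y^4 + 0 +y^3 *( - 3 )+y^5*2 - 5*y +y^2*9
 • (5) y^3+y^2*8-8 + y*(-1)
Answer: 5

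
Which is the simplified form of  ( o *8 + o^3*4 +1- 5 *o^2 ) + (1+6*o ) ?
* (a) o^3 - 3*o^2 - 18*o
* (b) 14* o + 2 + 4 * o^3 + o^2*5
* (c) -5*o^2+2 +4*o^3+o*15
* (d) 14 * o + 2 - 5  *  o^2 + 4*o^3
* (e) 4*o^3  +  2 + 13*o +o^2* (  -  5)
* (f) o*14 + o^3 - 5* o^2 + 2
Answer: d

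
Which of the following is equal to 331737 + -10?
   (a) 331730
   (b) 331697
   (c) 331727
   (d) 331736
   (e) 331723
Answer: c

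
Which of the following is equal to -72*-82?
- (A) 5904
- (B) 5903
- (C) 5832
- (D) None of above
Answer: A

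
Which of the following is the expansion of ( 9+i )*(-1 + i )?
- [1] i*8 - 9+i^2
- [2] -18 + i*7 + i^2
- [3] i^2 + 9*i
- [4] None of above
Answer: 1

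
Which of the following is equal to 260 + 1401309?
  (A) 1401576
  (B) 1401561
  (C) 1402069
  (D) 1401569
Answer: D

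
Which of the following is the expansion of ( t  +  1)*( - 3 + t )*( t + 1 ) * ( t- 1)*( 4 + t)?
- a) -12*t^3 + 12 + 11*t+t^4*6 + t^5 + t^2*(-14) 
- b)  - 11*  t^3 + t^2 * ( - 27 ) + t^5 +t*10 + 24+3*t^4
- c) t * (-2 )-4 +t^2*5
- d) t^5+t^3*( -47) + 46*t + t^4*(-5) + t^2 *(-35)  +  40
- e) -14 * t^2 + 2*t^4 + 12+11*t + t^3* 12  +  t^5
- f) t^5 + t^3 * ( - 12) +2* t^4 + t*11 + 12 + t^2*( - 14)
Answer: f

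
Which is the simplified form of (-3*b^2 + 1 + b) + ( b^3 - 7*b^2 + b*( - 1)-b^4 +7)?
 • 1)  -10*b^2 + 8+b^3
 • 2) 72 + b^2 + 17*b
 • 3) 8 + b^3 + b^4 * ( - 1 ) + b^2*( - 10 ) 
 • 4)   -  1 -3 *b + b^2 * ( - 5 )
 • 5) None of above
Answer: 3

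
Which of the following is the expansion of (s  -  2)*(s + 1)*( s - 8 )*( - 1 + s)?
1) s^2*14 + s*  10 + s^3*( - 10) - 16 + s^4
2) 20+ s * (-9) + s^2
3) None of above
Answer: 3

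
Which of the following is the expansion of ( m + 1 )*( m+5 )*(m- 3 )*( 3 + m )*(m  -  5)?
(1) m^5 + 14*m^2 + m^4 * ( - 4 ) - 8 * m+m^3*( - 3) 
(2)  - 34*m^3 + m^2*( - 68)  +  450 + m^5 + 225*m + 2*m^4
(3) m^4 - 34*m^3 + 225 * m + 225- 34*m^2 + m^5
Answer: 3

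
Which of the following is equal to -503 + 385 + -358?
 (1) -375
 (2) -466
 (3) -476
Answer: 3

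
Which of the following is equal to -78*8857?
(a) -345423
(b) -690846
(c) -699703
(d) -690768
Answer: b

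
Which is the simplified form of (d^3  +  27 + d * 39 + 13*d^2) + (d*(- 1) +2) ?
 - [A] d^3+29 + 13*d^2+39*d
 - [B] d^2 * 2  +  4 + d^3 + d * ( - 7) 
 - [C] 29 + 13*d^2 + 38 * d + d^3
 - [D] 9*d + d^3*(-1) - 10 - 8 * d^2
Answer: C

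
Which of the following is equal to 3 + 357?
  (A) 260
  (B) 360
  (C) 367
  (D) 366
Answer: B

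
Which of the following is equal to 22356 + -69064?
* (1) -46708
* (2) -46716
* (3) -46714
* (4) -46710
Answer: 1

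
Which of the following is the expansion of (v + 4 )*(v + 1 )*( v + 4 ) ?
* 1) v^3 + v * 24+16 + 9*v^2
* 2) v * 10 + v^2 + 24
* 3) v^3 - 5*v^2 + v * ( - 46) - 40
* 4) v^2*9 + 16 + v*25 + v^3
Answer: 1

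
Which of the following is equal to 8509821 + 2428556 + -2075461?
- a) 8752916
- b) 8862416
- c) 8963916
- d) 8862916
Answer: d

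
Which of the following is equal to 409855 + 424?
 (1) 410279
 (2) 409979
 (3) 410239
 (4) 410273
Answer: 1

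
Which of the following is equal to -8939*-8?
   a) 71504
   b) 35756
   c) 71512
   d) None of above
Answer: c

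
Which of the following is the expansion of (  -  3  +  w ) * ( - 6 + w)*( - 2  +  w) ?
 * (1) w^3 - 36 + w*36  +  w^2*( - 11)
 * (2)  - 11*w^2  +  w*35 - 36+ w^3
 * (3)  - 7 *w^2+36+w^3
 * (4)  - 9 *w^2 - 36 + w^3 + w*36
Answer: 1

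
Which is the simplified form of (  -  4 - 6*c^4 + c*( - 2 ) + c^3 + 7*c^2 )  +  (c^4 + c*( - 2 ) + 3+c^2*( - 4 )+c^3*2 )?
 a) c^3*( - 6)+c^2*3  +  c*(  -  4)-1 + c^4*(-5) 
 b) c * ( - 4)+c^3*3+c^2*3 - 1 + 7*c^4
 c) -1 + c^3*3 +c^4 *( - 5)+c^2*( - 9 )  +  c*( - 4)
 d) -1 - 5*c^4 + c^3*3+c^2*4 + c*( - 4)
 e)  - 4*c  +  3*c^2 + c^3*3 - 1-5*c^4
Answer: e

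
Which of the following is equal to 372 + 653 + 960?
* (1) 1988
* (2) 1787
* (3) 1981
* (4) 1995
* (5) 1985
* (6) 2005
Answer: 5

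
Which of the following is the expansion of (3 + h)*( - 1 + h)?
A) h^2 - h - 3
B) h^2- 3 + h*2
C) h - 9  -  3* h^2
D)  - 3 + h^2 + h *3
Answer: B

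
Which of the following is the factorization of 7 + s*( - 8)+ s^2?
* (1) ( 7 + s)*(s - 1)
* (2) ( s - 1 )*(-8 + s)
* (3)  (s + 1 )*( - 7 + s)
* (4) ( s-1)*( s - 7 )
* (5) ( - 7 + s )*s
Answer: 4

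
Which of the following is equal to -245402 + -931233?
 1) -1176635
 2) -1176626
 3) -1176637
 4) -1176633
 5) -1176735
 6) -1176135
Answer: 1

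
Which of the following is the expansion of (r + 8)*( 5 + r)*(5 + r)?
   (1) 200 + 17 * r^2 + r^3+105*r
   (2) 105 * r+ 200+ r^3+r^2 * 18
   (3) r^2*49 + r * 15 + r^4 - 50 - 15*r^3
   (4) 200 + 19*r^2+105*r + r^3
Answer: 2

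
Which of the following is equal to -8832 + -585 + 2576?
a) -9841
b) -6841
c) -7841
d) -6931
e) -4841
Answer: b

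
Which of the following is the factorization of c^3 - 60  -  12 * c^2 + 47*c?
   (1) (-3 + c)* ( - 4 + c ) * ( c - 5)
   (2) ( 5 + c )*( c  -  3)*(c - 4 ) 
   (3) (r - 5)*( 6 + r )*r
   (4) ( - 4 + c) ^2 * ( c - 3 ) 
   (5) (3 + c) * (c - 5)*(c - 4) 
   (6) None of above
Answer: 1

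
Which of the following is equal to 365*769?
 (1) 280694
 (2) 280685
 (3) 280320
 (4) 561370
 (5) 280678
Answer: 2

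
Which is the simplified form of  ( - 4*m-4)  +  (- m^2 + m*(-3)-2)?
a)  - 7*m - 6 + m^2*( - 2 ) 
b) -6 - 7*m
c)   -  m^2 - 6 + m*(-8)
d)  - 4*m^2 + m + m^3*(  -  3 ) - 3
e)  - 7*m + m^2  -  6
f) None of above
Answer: f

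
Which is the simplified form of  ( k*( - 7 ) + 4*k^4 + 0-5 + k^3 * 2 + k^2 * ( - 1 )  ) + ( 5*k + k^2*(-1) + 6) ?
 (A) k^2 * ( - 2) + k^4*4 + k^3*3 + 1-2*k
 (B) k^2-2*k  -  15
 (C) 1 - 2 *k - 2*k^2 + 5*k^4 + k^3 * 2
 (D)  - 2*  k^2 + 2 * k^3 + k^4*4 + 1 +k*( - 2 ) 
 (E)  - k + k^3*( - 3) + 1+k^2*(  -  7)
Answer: D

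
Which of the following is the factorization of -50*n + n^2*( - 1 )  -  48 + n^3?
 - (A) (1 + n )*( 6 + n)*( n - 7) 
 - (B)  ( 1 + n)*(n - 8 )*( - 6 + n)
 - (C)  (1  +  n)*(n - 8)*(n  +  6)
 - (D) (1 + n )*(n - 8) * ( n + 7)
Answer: C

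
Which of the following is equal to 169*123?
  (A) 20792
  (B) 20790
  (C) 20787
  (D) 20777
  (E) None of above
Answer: C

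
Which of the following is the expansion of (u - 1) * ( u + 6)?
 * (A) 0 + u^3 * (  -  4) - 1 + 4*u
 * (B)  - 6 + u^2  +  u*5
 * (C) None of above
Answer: B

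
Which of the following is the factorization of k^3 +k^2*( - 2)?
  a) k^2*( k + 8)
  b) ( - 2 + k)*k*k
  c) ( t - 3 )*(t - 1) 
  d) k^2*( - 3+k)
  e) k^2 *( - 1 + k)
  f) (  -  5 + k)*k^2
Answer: b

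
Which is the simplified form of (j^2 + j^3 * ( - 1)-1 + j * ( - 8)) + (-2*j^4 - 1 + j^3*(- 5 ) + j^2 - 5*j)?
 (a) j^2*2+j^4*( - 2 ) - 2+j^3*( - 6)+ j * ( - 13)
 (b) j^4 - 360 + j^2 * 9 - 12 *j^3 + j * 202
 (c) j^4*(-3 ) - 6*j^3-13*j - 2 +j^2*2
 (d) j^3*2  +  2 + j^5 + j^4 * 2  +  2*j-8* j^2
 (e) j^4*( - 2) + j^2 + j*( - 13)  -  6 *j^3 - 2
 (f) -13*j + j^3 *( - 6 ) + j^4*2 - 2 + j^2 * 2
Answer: a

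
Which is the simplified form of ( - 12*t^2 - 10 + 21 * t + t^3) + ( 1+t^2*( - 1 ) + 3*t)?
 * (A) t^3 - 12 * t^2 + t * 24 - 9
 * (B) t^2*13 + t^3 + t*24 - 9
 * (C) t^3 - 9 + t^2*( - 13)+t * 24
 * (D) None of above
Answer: C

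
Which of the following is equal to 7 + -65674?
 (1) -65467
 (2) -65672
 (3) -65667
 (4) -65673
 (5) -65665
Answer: 3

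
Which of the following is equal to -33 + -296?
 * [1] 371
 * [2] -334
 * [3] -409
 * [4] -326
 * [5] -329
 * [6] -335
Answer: 5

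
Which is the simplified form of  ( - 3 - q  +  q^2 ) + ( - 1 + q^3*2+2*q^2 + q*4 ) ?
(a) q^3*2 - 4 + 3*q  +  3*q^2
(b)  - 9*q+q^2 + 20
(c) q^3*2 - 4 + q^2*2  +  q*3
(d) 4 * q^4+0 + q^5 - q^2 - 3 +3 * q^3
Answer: a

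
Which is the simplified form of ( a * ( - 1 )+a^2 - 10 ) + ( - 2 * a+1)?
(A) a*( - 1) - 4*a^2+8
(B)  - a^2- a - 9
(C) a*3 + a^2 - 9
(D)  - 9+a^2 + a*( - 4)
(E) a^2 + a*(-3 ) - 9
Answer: E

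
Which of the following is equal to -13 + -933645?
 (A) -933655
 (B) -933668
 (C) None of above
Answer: C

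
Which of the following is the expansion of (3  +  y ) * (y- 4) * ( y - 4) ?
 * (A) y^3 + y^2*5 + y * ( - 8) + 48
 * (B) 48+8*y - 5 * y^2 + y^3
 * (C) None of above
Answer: C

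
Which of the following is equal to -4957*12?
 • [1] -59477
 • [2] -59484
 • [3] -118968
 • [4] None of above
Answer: 2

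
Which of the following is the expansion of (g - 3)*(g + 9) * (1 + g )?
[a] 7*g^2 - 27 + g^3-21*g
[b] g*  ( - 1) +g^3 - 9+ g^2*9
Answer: a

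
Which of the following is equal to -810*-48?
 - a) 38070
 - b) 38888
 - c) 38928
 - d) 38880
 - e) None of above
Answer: d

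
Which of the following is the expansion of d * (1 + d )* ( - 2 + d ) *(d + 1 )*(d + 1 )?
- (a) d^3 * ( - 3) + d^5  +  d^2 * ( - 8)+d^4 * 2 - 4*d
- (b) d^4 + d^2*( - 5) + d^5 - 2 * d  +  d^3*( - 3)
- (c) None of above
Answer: b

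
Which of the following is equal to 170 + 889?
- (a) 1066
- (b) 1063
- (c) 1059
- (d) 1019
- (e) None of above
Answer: c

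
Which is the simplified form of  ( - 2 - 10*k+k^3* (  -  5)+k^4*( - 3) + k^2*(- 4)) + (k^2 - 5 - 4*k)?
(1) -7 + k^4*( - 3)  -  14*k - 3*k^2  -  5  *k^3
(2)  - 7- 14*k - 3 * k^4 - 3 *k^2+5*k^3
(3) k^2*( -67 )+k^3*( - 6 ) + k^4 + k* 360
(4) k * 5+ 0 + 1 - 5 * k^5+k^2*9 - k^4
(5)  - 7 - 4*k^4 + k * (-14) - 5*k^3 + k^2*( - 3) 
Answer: 1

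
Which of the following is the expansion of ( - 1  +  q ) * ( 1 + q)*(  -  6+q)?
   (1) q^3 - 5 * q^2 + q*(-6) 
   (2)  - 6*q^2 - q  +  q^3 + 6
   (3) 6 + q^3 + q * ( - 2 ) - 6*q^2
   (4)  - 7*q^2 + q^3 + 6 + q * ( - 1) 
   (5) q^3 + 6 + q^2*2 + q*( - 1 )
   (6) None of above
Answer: 2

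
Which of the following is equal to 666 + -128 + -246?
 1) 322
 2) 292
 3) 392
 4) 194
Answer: 2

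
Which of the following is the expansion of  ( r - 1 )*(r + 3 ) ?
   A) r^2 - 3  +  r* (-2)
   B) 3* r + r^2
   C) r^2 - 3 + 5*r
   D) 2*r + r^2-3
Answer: D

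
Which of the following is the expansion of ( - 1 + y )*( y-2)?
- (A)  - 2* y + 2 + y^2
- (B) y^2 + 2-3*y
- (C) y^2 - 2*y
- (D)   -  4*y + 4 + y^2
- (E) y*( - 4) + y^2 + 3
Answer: B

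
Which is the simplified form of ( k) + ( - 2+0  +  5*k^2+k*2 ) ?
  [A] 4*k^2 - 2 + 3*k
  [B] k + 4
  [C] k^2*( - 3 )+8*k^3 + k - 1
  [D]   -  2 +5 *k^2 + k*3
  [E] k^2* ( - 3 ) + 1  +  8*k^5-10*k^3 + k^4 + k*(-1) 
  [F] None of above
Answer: D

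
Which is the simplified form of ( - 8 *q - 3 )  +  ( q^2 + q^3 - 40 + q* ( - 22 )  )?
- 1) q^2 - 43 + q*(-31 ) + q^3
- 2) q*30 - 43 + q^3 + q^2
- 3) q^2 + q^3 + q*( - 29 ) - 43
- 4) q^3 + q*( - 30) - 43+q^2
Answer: 4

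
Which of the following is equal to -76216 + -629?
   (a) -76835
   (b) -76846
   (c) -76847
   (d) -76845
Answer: d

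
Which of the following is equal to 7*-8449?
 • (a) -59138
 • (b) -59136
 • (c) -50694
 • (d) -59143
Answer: d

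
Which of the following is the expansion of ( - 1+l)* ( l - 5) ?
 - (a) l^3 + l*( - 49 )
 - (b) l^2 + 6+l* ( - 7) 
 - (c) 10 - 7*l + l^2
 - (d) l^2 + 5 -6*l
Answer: d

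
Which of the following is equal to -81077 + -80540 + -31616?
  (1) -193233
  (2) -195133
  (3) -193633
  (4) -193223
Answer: 1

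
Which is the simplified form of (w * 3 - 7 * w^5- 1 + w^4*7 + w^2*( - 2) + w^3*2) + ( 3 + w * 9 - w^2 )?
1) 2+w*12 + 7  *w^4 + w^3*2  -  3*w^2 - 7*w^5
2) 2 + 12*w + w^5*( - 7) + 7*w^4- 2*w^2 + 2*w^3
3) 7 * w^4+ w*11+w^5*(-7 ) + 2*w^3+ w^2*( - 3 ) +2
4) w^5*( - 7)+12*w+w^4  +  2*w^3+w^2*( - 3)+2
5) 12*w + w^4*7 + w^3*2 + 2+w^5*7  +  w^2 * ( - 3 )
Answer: 1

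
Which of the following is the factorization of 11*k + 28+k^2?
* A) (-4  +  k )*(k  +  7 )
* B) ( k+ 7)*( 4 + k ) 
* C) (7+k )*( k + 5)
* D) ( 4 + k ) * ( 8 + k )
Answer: B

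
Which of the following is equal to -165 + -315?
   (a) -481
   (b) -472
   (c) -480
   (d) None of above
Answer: c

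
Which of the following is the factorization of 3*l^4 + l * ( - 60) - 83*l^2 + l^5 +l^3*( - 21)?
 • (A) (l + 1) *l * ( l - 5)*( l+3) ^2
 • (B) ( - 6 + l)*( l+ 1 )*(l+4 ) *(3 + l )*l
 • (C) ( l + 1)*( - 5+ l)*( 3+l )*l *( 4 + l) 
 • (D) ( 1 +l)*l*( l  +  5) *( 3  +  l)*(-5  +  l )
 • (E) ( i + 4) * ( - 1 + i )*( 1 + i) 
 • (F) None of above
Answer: C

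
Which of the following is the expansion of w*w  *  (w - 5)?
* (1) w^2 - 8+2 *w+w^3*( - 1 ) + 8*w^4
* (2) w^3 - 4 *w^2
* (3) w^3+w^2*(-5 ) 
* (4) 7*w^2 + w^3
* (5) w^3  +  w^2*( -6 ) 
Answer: 3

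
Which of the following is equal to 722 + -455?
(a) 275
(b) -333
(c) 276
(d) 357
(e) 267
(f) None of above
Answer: e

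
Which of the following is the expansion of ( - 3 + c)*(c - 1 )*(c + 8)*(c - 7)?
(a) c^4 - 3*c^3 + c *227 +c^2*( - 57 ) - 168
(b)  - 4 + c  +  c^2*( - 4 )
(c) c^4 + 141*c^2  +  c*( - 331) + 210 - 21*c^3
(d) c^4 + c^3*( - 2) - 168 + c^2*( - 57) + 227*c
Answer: a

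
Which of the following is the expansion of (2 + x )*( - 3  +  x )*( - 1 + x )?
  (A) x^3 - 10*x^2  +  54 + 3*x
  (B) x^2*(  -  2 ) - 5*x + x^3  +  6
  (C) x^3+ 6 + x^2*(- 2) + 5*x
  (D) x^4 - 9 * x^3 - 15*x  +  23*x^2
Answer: B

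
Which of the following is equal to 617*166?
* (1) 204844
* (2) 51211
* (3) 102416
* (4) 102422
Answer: 4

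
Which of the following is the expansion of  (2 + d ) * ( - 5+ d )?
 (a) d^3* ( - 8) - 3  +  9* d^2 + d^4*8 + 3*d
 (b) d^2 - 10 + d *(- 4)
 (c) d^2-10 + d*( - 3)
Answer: c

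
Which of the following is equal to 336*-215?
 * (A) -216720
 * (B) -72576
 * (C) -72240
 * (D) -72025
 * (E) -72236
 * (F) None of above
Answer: C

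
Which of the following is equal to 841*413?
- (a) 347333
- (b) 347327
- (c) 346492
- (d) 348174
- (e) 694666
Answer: a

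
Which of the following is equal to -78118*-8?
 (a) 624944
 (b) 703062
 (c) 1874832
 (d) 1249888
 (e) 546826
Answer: a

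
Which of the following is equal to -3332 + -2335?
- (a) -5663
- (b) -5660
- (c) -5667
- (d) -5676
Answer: c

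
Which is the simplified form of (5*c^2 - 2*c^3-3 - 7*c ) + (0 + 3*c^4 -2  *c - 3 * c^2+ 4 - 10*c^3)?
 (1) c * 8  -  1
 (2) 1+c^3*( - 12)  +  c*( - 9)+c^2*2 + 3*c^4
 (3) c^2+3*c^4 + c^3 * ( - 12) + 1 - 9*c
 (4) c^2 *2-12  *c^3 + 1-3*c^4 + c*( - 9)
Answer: 2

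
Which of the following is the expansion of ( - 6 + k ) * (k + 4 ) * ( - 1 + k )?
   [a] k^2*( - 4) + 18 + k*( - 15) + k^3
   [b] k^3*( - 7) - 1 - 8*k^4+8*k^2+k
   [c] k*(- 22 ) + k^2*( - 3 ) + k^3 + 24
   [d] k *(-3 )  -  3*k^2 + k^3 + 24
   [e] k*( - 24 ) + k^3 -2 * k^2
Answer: c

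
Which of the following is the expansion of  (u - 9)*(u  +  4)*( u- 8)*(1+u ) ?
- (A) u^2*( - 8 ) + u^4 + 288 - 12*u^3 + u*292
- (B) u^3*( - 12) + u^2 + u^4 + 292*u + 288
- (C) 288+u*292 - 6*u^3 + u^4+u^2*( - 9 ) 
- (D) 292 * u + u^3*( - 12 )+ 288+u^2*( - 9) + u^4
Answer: D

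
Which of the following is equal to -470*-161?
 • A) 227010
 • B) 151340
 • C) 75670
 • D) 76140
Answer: C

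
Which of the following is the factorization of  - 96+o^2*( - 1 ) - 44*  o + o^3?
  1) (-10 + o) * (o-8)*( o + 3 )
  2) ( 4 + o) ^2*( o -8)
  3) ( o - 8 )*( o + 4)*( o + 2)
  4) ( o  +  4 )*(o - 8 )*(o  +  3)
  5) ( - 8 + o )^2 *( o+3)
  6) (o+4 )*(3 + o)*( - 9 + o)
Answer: 4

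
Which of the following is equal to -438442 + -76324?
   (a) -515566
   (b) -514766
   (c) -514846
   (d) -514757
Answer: b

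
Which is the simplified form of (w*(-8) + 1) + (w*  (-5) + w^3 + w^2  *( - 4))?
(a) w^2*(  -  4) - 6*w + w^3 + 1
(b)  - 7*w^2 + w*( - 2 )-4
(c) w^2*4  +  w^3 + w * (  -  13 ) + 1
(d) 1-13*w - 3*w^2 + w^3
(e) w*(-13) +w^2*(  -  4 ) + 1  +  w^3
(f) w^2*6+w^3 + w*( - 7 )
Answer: e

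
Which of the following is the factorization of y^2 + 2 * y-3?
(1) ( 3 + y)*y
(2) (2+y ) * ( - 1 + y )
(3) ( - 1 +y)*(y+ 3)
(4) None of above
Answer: 3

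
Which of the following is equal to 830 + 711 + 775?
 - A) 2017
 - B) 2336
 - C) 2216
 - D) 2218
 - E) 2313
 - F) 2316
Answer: F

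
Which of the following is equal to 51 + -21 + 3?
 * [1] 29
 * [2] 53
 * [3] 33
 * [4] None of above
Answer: 3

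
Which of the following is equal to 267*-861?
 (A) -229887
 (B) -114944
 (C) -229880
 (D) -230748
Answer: A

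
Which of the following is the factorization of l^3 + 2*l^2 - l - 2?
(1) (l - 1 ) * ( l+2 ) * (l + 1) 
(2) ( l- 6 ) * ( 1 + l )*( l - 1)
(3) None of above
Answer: 1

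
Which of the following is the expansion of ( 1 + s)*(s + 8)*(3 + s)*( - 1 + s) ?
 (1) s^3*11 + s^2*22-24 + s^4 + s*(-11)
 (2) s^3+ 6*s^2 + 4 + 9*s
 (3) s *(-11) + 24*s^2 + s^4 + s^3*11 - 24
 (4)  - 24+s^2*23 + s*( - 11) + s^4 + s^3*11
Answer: 4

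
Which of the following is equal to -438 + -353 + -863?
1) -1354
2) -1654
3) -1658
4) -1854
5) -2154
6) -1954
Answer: 2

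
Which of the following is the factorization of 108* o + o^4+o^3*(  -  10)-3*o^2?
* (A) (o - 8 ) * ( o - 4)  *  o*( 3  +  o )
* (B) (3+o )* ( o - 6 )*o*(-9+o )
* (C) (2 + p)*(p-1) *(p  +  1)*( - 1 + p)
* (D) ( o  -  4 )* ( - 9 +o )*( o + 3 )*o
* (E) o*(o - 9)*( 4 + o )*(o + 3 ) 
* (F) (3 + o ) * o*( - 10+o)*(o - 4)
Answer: D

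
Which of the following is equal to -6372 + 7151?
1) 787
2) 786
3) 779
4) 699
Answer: 3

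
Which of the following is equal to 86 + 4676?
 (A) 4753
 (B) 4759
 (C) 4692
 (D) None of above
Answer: D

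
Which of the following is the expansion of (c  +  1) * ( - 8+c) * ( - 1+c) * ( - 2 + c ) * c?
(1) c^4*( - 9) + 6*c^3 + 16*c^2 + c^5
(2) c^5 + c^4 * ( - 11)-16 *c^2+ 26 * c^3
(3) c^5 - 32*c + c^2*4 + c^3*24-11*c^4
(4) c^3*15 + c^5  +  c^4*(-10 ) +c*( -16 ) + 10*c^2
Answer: 4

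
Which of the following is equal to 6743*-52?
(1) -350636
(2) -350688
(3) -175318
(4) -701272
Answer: 1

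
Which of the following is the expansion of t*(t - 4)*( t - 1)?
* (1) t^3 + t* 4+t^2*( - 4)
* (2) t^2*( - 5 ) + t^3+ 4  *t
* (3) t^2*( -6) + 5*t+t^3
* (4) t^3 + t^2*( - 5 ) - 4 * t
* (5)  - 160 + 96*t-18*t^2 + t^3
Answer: 2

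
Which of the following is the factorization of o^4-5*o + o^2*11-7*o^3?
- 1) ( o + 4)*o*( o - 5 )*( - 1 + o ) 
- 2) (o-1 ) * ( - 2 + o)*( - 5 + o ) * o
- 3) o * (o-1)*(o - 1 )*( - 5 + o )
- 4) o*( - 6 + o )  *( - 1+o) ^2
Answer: 3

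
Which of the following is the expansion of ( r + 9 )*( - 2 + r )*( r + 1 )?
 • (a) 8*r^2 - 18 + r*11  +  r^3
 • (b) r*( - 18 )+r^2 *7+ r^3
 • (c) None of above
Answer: c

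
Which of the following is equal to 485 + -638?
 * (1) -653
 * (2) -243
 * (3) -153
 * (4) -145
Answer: 3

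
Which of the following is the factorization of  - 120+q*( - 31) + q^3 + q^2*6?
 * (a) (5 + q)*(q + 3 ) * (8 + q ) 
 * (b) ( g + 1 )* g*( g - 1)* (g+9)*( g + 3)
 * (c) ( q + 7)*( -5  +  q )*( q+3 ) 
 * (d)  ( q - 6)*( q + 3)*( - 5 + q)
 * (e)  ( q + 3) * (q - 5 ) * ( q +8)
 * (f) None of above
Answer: e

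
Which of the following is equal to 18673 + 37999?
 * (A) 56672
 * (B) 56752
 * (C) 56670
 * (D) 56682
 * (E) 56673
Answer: A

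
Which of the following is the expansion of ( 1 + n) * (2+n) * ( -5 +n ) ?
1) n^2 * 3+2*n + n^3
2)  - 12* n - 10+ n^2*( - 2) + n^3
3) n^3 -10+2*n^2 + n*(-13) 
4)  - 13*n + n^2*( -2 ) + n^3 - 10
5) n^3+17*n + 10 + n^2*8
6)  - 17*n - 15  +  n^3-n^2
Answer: 4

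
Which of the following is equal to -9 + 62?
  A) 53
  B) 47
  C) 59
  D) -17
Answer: A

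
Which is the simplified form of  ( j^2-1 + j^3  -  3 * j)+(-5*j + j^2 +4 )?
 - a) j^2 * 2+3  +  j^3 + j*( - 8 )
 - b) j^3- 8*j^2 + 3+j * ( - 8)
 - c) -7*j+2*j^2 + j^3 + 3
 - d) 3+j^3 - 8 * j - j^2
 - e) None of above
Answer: a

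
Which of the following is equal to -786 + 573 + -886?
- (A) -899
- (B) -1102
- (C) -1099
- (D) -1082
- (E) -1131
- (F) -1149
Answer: C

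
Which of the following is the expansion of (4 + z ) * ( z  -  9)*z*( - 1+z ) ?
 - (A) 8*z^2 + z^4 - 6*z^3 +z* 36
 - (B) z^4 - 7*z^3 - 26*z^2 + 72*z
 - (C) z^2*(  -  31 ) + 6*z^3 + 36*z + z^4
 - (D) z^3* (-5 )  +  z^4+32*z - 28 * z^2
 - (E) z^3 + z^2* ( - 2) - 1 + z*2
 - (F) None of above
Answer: F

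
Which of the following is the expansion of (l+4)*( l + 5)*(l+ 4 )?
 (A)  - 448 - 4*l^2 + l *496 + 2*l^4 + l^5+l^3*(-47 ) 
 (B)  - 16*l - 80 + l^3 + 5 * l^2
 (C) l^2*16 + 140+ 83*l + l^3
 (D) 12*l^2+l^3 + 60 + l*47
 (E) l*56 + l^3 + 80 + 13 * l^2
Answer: E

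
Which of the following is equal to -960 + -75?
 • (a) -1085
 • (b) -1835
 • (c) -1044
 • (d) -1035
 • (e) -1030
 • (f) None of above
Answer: d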